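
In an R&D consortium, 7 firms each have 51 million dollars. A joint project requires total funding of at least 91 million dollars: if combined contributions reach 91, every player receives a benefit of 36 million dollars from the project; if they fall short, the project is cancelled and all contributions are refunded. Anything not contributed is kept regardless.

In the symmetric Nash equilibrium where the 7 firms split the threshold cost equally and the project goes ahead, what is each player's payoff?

Equal share of the threshold: 91/7 = 13.
At this profile no one gains by cutting their contribution: any cut drops the total below 91, the project is cancelled, contributions are refunded, and the deviator ends with 51, which is less than 51 − 13 + 36 = 74. Contributing more than 13 just wastes the excess. So contributing exactly 13 is a best response.
Each player's payoff: 51 − 13 + 36 = 74.

74 million dollars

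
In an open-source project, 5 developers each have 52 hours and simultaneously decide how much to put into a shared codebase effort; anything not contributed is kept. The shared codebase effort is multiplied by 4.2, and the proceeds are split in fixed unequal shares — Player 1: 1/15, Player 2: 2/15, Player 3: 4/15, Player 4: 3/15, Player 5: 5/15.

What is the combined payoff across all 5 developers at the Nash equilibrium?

592.80 hours

Player j's private return per contributed unit is 4.2 × (j's share). Contributing is weakly dominant for j when that share is at least 1/4.2 = 0.2381, and contributing 0 is dominant otherwise.
Player 3 and Player 5 clear that bar, contributing 52 each; the remaining 3 contribute 0. Total contributed: 104.
The shared codebase effort pays out 4.2 × 104 = 436.80 in total (split across the unequal shares, but the aggregate is all that matters for the group sum).
The 3 free-riders keep 52 each, adding 156. Group total = 156 + 436.80 = 592.80.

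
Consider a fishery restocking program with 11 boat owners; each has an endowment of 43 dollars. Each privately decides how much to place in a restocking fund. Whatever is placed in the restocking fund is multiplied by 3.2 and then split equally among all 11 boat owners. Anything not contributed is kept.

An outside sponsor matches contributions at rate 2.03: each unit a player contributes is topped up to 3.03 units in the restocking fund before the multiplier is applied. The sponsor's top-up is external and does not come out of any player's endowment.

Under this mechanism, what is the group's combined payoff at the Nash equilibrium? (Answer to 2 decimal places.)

With the mechanism, a contributed unit returns 3.2 × 3.03 / 11 = 0.8815 per unit of net cost — still below 1 — so contributing 0 remains dominant for every player.
At the Nash equilibrium no one contributes; group total payoff = 11 × 43 = 473.

473.00 dollars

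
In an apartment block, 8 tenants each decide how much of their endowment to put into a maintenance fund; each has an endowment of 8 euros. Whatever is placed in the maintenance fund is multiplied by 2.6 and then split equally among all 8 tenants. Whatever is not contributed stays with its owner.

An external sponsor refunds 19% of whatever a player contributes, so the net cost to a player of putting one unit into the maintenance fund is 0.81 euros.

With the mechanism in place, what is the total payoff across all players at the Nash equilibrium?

64.00 euros

With the mechanism, a contributed unit returns (2.6/8) / 0.81 = 0.4012 per unit of net cost — still below 1 — so contributing 0 remains dominant for every player.
At the Nash equilibrium no one contributes; group total payoff = 8 × 8 = 64.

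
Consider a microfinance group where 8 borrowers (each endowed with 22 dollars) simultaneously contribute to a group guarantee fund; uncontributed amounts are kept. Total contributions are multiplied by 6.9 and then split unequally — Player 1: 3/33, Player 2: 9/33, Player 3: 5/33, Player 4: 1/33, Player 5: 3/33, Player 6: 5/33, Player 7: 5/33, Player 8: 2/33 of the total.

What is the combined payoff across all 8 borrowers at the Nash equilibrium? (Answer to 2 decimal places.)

A player with share s gets back 6.9·s per unit contributed, so full contribution is dominant for anyone with s > 1/6.9 = 0.1449 and zero contribution is dominant for anyone below.
The shares above 0.1449 belong to Player 2, Player 3, Player 6 and Player 7, contributing 22 each; the remaining 4 contribute 0. Total contributed: 88.
The group guarantee fund pays out 6.9 × 88 = 607.20 in total (split across the unequal shares, but the aggregate is all that matters for the group sum).
The 4 free-riders keep 22 each, adding 88. Group total = 88 + 607.20 = 695.20.

695.20 dollars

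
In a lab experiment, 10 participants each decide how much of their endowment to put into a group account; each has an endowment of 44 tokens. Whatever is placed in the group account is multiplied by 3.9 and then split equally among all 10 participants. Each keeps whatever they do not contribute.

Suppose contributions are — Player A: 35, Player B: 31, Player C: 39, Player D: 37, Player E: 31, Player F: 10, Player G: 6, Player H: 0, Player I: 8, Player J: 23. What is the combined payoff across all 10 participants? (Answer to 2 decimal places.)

Total contributed: 35 + 31 + 39 + 37 + 31 + 10 + 6 + 0 + 8 + 23 = 220; total kept: 10 × 44 − 220 = 220.
The group account pays out 3.9 × 220 = 858.00 in aggregate.
Group total = 220 + 858.00 = 1078.00.

1078.00 tokens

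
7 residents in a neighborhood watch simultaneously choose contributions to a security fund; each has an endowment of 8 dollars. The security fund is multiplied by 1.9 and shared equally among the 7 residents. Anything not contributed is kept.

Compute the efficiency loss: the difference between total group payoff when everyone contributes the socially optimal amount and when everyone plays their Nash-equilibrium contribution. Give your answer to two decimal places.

Each contributed unit returns 1.9/7 = 0.2714 to its contributor — below 1 — so contributing 0 is dominant for every player. At the Nash equilibrium everyone keeps their 8, and the group total is 7 × 8 = 56.
Each contributed unit returns 1.900 to the group as a whole (0.2714 to each of 7 players), which exceeds 1, so the social optimum is full contribution: group total = 1.900 × 56 = 106.40.
Efficiency loss = 106.40 − 56 = 50.40.

50.40 dollars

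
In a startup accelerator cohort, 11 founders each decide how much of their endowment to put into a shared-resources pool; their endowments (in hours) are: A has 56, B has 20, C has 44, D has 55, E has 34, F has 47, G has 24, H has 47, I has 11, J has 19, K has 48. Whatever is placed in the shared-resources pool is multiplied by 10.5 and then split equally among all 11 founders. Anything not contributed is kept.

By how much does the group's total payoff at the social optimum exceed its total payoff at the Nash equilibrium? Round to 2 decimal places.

The private return per contributed unit is 10.5/11 = 0.9545 < 1 for every player regardless of endowment, so the Nash equilibrium is zero contribution and the group total is Σ E_j = 56 + 20 + 44 + 55 + 34 + 47 + 24 + 47 + 11 + 19 + 48 = 405.
Each contributed unit returns 10.500 to the group, so the social optimum is full contribution by everyone: group total = 10.500 × 405 = 4252.50.
Efficiency loss = (10.500 − 1) × 405 = 3847.50.

3847.50 hours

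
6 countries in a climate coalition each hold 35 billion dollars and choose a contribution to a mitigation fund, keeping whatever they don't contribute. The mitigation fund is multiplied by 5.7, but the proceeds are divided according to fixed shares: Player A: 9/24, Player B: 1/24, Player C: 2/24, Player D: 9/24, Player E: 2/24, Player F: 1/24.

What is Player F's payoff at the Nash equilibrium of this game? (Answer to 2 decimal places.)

Each unit j contributes comes back to j as 5.7 × (j's share), so j prefers to contribute only if that share exceeds 1/5.7 = 0.1754; otherwise keeping the unit dominates.
Player A and Player D are above the threshold, contributing 35 each; the remaining 4 contribute 0. Total contributed: 70.
Player F keeps 35 and receives 5.7 × 70 × 1/24 = 16.63 from the mitigation fund, for a payoff of 51.63.

51.63 billion dollars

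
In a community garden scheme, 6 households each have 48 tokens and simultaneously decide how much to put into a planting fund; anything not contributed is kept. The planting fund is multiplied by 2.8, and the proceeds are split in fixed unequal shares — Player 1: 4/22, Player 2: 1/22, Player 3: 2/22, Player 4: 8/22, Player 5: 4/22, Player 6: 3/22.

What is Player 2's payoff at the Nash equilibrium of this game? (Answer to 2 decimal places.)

Each unit j contributes comes back to j as 2.8 × (j's share), so j prefers to contribute only if that share exceeds 1/2.8 = 0.3571; otherwise keeping the unit dominates.
The only share above 0.3571 is Player 4's 8/22, contributing 48; the remaining 5 contribute 0. Total contributed: 48.
Player 2 keeps 48 and receives 2.8 × 48 × 1/22 = 6.11 from the planting fund, for a payoff of 54.11.

54.11 tokens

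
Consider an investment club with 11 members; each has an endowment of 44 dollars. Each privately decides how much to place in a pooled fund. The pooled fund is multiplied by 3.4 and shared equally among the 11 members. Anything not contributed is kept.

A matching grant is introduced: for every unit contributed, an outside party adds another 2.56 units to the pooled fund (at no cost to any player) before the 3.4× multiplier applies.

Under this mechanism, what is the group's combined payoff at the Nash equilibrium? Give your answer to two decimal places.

With the mechanism, a contributed unit returns 3.4 × 3.56 / 11 = 1.1004 per unit of net cost to the contributor — now above 1 — so contributing fully is weakly dominant for every player.
At the Nash equilibrium everyone contributes 44. Group total payoff = 3.4 × 3.56 × 484 = 5858.34.

5858.34 dollars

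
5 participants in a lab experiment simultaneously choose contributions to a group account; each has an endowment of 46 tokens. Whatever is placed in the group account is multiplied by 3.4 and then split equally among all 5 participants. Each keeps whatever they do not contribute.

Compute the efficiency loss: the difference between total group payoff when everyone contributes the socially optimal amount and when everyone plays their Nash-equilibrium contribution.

Each contributed unit returns 3.4/5 = 0.6800 to its contributor — below 1 — so contributing 0 is dominant for every player. At the Nash equilibrium everyone keeps their 46, and the group total is 5 × 46 = 230.
Each contributed unit returns 3.400 to the group as a whole (0.6800 to each of 5 players), which exceeds 1, so the social optimum is full contribution: group total = 3.400 × 230 = 782.00.
Efficiency loss = 782.00 − 230 = 552.00.

552.00 tokens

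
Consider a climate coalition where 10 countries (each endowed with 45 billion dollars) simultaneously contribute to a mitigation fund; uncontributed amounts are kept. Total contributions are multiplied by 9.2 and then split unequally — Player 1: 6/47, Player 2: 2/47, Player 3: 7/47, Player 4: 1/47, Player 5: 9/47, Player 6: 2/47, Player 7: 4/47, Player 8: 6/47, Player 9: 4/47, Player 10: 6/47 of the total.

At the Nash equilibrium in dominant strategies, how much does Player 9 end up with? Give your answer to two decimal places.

A player with share s gets back 9.2·s per unit contributed, so full contribution is dominant for anyone with s > 1/9.2 = 0.1087 and zero contribution is dominant for anyone below.
The shares above 0.1087 belong to Player 1, Player 3, Player 5, Player 8 and Player 10, contributing 45 each; the remaining 5 contribute 0. Total contributed: 225.
Player 9 keeps 45 and receives 9.2 × 225 × 4/47 = 176.17 from the mitigation fund, for a payoff of 221.17.

221.17 billion dollars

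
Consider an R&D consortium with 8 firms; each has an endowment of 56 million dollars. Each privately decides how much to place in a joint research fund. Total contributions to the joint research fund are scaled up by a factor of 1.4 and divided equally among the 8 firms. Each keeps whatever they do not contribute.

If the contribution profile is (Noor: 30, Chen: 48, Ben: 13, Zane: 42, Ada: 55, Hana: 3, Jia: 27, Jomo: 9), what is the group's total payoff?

Total contributed: 30 + 48 + 13 + 42 + 55 + 3 + 27 + 9 = 227; total kept: 8 × 56 − 227 = 221.
The joint research fund pays out 1.4 × 227 = 317.80 in aggregate.
Group total = 221 + 317.80 = 538.80.

538.80 million dollars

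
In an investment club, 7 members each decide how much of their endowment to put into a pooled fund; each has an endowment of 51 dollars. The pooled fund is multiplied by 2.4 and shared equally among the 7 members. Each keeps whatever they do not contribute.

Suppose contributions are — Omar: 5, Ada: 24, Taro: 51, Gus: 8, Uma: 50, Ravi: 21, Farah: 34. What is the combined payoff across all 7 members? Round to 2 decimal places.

Total contributed: 5 + 24 + 51 + 8 + 50 + 21 + 34 = 193; total kept: 7 × 51 − 193 = 164.
The pooled fund pays out 2.4 × 193 = 463.20 in aggregate.
Group total = 164 + 463.20 = 627.20.

627.20 dollars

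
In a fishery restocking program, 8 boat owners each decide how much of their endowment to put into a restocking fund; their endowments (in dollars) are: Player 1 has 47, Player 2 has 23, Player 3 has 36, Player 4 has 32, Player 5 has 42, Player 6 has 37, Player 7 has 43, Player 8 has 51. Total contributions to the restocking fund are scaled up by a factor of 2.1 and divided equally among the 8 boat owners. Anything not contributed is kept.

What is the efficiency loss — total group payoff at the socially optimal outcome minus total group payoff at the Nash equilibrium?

342.10 dollars

The private return per contributed unit is 2.1/8 = 0.2625 < 1 for every player regardless of endowment, so the Nash equilibrium is zero contribution and the group total is Σ E_j = 47 + 23 + 36 + 32 + 42 + 37 + 43 + 51 = 311.
Each contributed unit returns 2.100 to the group, so the social optimum is full contribution by everyone: group total = 2.100 × 311 = 653.10.
Efficiency loss = (2.100 − 1) × 311 = 342.10.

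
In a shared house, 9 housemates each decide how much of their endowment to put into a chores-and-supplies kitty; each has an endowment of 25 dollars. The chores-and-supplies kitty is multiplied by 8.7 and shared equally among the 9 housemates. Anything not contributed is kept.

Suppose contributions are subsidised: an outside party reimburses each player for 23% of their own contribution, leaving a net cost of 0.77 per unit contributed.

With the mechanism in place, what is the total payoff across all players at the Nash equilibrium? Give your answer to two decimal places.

2009.25 dollars

With the mechanism, a contributed unit returns (8.7/9) / 0.77 = 1.2554 per unit of net cost to the contributor — now above 1 — so contributing fully is weakly dominant for every player.
So the Nash equilibrium is full contribution by all 9; the group earns 9 × (25 × 0.23 + 8.7 × 25) = 2009.25.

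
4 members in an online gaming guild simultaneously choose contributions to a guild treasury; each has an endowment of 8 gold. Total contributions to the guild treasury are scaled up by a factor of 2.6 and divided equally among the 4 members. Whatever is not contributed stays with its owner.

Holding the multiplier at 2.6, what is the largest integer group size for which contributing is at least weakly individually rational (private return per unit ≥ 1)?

Private return per unit is 2.6/(group size), which is ≥ 1 whenever the group size is ≤ 2.6.
The largest such integer is 2.

2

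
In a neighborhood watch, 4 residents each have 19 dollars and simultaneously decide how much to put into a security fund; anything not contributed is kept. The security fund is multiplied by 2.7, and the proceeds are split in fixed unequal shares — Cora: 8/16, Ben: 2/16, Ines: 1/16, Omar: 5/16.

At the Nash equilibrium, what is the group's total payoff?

A player with share s gets back 2.7·s per unit contributed, so full contribution is dominant for anyone with s > 1/2.7 = 0.3704 and zero contribution is dominant for anyone below.
The only share above 0.3704 is Cora's 8/16, contributing 19; the remaining 3 contribute 0. Total contributed: 19.
The security fund pays out 2.7 × 19 = 51.30 in total (split across the unequal shares, but the aggregate is all that matters for the group sum).
The 3 free-riders keep 19 each, adding 57. Group total = 57 + 51.30 = 108.30.

108.30 dollars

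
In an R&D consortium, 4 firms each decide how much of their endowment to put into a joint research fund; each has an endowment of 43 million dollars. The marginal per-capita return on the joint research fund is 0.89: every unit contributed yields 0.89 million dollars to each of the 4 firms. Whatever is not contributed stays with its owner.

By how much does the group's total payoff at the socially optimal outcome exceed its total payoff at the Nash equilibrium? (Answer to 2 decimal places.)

The private return per contributed unit is 0.89 < 1, so contributing 0 is dominant for every player. At the Nash equilibrium everyone keeps their 43, and the group total is 4 × 43 = 172.
Each contributed unit returns 3.560 to the group as a whole (0.89 to each of 4 players), which exceeds 1, so the social optimum is full contribution: group total = 3.560 × 172 = 612.32.
Efficiency loss = 612.32 − 172 = 440.32.

440.32 million dollars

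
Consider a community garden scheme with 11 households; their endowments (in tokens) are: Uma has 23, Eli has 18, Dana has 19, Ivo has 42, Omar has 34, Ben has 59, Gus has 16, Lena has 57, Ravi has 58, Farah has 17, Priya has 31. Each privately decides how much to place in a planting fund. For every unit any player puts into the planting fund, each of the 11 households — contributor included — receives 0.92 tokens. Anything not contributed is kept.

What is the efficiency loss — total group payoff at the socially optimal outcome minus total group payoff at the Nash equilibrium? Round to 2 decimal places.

The private return per contributed unit is 0.92 < 1 for everyone, so the Nash equilibrium is zero contribution and the group total is Σ E_j = 23 + 18 + 19 + 42 + 34 + 59 + 16 + 57 + 58 + 17 + 31 = 374.
Each contributed unit returns 10.120 to the group, so the social optimum is full contribution by everyone: group total = 10.120 × 374 = 3784.88.
Efficiency loss = (10.120 − 1) × 374 = 3410.88.

3410.88 tokens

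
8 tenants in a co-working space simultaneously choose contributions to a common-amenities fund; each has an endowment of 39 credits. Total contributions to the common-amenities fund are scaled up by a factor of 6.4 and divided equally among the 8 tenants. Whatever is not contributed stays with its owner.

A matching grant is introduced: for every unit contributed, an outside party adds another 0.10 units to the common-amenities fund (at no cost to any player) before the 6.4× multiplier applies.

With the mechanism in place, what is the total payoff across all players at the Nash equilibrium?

Even with the mechanism, each unit contributed returns only 6.4 × 1.10 / 8 = 0.8800 per unit of net cost, so contributing nothing is still dominant.
At the Nash equilibrium no one contributes; group total payoff = 8 × 39 = 312.

312.00 credits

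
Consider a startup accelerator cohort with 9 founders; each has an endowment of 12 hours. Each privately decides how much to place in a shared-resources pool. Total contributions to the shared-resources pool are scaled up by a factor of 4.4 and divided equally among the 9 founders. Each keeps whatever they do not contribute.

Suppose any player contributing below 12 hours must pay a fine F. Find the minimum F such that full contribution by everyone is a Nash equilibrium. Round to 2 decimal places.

Given the others contribute fully, the best deviation is to contribute 0 (any partial contribution still incurs the fine and gives up units whose private return 0.4889 is below 1).
Deviating from 12 to 0 saves 12 hours but forfeits the deviator's share of the drop in the shared-resources pool: 4.4/9 × 12 = 5.87.
So the deviation gain is 12 − 5.87 = 6.13, and the fine must be at least 6.13 hours to wipe it out.

6.13 hours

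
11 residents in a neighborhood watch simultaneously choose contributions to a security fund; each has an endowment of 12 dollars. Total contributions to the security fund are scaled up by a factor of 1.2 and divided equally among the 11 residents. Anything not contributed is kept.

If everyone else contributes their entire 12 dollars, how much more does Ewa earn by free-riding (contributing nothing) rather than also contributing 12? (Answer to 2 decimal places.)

10.69 dollars

Switching from a contribution of 12 to 0 lets Ewa keep an extra 12 dollars, but lowers the security fund by 12, which costs Ewa their own share of that drop: 1.2/11 × 12 = 1.31.
Net gain = 12 − 1.31 = 10.69. The private return per contributed unit (0.1091) is below 1, so free-riding is indeed the best response regardless of what the others do.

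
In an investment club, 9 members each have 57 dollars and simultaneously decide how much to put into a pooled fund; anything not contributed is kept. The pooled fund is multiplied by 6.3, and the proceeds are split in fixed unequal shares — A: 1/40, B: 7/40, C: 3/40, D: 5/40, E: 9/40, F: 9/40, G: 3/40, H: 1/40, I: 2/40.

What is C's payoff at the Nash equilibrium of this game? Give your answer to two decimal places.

Player j's private return per contributed unit is 6.3 × (j's share). Contributing is weakly dominant for j when that share is at least 1/6.3 = 0.1587, and contributing 0 is dominant otherwise.
B, E and F are above the threshold, contributing 57 each; the remaining 6 contribute 0. Total contributed: 171.
C keeps 57 and receives 6.3 × 171 × 3/40 = 80.80 from the pooled fund, for a payoff of 137.80.

137.80 dollars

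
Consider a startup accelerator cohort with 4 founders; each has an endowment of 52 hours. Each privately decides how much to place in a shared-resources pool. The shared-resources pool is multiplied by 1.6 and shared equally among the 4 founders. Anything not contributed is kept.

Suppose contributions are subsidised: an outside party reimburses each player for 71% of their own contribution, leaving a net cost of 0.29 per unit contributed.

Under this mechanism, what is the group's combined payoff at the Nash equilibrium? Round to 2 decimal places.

Under the mechanism each unit contributed yields (1.6/4) / 0.29 = 1.3793 back to its contributor per unit of net cost, which exceeds 1, making full contribution the dominant choice for everyone.
At the Nash equilibrium everyone contributes 52. Group total payoff = 4 × (52 × 0.71 + 1.6 × 52) = 480.48.

480.48 hours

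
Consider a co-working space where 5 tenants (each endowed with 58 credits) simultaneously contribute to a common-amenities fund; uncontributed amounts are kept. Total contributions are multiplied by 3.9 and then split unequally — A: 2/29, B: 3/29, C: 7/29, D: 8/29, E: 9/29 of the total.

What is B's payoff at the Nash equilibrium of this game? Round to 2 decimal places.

104.80 credits

For player j, contributing a unit is worthwhile iff 3.9 × (j's share) ≥ 1, i.e. iff j's share is at least 0.2564.
The shares above 0.2564 belong to D and E, contributing 58 each; the remaining 3 contribute 0. Total contributed: 116.
B keeps 58 and receives 3.9 × 116 × 3/29 = 46.80 from the common-amenities fund, for a payoff of 104.80.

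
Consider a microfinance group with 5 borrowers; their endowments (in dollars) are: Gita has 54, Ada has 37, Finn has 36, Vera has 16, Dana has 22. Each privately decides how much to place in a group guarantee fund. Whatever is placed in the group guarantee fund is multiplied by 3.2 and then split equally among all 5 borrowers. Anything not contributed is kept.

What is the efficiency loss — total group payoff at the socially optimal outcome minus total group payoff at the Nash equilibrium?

The private return per contributed unit is 3.2/5 = 0.6400 < 1 for every player regardless of endowment, so the Nash equilibrium is zero contribution and the group total is Σ E_j = 54 + 37 + 36 + 16 + 22 = 165.
Each contributed unit returns 3.200 to the group, so the social optimum is full contribution by everyone: group total = 3.200 × 165 = 528.00.
Efficiency loss = (3.200 − 1) × 165 = 363.00.

363.00 dollars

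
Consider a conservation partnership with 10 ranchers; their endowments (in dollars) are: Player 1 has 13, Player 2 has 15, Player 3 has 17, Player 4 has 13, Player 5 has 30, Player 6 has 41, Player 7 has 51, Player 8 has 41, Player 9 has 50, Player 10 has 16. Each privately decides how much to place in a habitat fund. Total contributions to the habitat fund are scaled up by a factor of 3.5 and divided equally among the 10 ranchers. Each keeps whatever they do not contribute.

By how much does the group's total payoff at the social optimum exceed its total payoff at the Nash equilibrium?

717.50 dollars

The private return per contributed unit is 3.5/10 = 0.3500 < 1 for every player regardless of endowment, so the Nash equilibrium is zero contribution and the group total is Σ E_j = 13 + 15 + 17 + 13 + 30 + 41 + 51 + 41 + 50 + 16 = 287.
Each contributed unit returns 3.500 to the group, so the social optimum is full contribution by everyone: group total = 3.500 × 287 = 1004.50.
Efficiency loss = (3.500 − 1) × 287 = 717.50.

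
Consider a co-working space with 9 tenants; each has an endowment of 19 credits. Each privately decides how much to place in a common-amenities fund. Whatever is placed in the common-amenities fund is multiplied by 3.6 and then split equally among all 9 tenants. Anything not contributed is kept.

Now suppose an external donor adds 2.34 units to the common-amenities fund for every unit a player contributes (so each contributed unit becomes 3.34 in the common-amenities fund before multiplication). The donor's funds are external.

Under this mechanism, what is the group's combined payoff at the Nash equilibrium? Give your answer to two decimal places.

With the mechanism, a contributed unit returns 3.6 × 3.34 / 9 = 1.3360 per unit of net cost to the contributor — now above 1 — so contributing fully is weakly dominant for every player.
At the Nash equilibrium everyone contributes 19. Group total payoff = 3.6 × 3.34 × 171 = 2056.10.

2056.10 credits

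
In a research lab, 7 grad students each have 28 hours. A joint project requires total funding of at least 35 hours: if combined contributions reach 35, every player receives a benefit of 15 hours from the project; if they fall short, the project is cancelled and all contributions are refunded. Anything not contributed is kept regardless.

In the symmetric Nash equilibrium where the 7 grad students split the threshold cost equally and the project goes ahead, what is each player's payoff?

38 hours

Equal share of the threshold: 35/7 = 5.
At this profile no one gains by cutting their contribution: any cut drops the total below 35, the project is cancelled, contributions are refunded, and the deviator ends with 28, which is less than 28 − 5 + 15 = 38. Contributing more than 5 just wastes the excess. So contributing exactly 5 is a best response.
Each player's payoff: 28 − 5 + 15 = 38.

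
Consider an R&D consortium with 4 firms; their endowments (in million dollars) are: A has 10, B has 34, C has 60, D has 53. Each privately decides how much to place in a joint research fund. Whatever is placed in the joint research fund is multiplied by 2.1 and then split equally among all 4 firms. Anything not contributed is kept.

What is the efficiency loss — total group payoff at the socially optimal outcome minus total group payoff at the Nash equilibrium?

The private return per contributed unit is 2.1/4 = 0.5250 < 1 for every player regardless of endowment, so the Nash equilibrium is zero contribution and the group total is Σ E_j = 10 + 34 + 60 + 53 = 157.
Each contributed unit returns 2.100 to the group, so the social optimum is full contribution by everyone: group total = 2.100 × 157 = 329.70.
Efficiency loss = (2.100 − 1) × 157 = 172.70.

172.70 million dollars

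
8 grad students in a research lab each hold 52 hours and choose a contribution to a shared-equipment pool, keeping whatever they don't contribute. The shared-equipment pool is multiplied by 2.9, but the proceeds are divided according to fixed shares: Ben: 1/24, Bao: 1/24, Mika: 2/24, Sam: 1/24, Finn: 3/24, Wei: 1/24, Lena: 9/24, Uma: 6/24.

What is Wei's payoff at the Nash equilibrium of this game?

For player j, contributing a unit is worthwhile iff 2.9 × (j's share) ≥ 1, i.e. iff j's share is at least 0.3448.
The only share above 0.3448 is Lena's 9/24, contributing 52; the remaining 7 contribute 0. Total contributed: 52.
Wei keeps 52 and receives 2.9 × 52 × 1/24 = 6.28 from the shared-equipment pool, for a payoff of 58.28.

58.28 hours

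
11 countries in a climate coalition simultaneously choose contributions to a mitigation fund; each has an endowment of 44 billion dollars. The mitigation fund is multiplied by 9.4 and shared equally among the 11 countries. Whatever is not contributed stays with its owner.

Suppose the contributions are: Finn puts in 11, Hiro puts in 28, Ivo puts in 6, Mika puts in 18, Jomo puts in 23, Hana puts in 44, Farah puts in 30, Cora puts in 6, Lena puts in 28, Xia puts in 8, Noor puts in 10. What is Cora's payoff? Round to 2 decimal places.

219.16 billion dollars

Total contributed: 11 + 28 + 6 + 18 + 23 + 44 + 30 + 6 + 28 + 8 + 10 = 212.
Each receives 9.4 × 212 / 11 = 181.16 from the mitigation fund.
Cora keeps 44 − 6 = 38, so Cora's payoff is 38 + 181.16 = 219.16.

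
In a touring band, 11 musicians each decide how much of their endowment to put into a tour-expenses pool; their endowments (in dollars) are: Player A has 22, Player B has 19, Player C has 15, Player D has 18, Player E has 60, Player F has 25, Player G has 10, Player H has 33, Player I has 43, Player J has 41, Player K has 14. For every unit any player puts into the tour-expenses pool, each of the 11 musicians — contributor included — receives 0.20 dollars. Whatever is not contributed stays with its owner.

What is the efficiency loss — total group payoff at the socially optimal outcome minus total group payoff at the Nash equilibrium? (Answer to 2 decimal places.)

The private return per contributed unit is 0.20 < 1 for everyone, so the Nash equilibrium is zero contribution and the group total is Σ E_j = 22 + 19 + 15 + 18 + 60 + 25 + 10 + 33 + 43 + 41 + 14 = 300.
Each contributed unit returns 2.200 to the group, so the social optimum is full contribution by everyone: group total = 2.200 × 300 = 660.00.
Efficiency loss = (2.200 − 1) × 300 = 360.00.

360.00 dollars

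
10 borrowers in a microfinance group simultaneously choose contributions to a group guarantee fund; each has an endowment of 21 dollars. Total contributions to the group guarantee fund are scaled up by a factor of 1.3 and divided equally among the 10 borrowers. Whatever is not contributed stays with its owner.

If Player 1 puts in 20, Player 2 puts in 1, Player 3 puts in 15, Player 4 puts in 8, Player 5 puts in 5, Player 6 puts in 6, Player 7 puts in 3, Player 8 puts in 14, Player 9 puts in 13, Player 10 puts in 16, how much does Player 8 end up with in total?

20.13 dollars

Total contributed: 20 + 1 + 15 + 8 + 5 + 6 + 3 + 14 + 13 + 16 = 101.
Each receives 1.3 × 101 / 10 = 13.13 from the group guarantee fund.
Player 8 keeps 21 − 14 = 7, so Player 8's payoff is 7 + 13.13 = 20.13.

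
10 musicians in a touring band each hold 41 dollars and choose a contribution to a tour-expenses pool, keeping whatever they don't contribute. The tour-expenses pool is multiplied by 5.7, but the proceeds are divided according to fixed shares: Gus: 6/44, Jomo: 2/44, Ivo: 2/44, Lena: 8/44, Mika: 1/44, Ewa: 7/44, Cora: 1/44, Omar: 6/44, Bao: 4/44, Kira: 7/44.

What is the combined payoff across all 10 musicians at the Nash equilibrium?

602.70 dollars

For player j, contributing a unit is worthwhile iff 5.7 × (j's share) ≥ 1, i.e. iff j's share is at least 0.1754.
Lena alone (share 8/44) is above the threshold, contributing 41; the remaining 9 contribute 0. Total contributed: 41.
The tour-expenses pool pays out 5.7 × 41 = 233.70 in total (split across the unequal shares, but the aggregate is all that matters for the group sum).
The 9 free-riders keep 41 each, adding 369. Group total = 369 + 233.70 = 602.70.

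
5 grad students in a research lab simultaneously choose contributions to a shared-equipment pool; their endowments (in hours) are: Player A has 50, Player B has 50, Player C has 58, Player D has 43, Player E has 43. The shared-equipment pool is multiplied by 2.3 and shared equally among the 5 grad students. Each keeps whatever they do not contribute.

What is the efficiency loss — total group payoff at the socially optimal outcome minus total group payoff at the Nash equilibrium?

The private return per contributed unit is 2.3/5 = 0.4600 < 1 for every player regardless of endowment, so the Nash equilibrium is zero contribution and the group total is Σ E_j = 50 + 50 + 58 + 43 + 43 = 244.
Each contributed unit returns 2.300 to the group, so the social optimum is full contribution by everyone: group total = 2.300 × 244 = 561.20.
Efficiency loss = (2.300 − 1) × 244 = 317.20.

317.20 hours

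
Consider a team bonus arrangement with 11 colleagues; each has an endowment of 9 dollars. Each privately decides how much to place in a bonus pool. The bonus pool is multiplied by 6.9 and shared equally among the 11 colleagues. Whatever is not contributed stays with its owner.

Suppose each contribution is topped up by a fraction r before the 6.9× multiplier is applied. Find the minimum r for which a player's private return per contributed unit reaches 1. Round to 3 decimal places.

With matching at rate r, one contributed unit becomes (1 + r) in the bonus pool and returns 6.9 × (1 + r) / 11 to the contributor.
Setting this equal to 1: 1 + r = 11/6.9 = 1.5942.
So the minimum matching rate is r = 1.5942 − 1 = 0.594.

0.594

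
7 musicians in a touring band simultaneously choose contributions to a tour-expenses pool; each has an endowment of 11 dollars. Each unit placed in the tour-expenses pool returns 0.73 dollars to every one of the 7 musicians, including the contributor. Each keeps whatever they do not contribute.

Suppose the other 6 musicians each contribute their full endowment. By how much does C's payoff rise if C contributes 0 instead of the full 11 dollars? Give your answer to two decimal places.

Switching from a contribution of 11 to 0 lets C keep an extra 11 dollars, but lowers the tour-expenses pool by 11, which costs C their own share of that drop: 0.73 × 11 = 8.03.
Net gain = 11 − 8.03 = 2.97. The private return per contributed unit (0.73) is below 1, so free-riding is indeed the best response regardless of what the others do.

2.97 dollars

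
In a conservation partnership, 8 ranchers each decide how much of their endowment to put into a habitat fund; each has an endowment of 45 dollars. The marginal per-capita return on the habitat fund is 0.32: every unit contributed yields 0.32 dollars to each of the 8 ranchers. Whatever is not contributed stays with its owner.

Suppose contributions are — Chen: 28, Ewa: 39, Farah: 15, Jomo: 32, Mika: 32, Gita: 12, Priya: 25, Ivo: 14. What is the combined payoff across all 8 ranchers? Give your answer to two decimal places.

Total contributed: 28 + 39 + 15 + 32 + 32 + 12 + 25 + 14 = 197; total kept: 8 × 45 − 197 = 163.
The habitat fund pays out 0.32 × 8 × 197 = 504.32 in aggregate.
Group total = 163 + 504.32 = 667.32.

667.32 dollars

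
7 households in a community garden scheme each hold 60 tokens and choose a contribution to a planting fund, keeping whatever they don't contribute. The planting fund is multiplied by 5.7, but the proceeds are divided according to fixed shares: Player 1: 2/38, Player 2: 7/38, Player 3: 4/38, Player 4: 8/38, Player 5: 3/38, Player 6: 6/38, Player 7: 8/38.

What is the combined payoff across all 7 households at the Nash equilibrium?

A player with share s gets back 5.7·s per unit contributed, so full contribution is dominant for anyone with s > 1/5.7 = 0.1754 and zero contribution is dominant for anyone below.
Player 2, Player 4 and Player 7 are above the threshold, contributing 60 each; the remaining 4 contribute 0. Total contributed: 180.
The planting fund pays out 5.7 × 180 = 1026.00 in total (split across the unequal shares, but the aggregate is all that matters for the group sum).
The 4 free-riders keep 60 each, adding 240. Group total = 240 + 1026.00 = 1266.00.

1266.00 tokens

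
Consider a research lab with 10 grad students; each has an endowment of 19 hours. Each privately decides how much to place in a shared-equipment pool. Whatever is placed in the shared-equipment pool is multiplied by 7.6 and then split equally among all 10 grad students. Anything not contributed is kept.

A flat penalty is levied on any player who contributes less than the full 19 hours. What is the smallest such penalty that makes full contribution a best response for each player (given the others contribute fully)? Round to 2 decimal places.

Given the others contribute fully, the best deviation is to contribute 0 (any partial contribution still incurs the fine and gives up units whose private return 0.7600 is below 1).
Deviating from 19 to 0 saves 19 hours but forfeits the deviator's share of the drop in the shared-equipment pool: 7.6/10 × 19 = 14.44.
So the deviation gain is 19 − 14.44 = 4.56, and the fine must be at least 4.56 hours to wipe it out.

4.56 hours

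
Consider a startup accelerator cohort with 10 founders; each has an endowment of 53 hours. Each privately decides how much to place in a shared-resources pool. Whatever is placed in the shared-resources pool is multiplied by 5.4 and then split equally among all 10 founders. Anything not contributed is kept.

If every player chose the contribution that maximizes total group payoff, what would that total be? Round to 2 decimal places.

2862.00 hours

Each contributed unit returns 5.400 to the group as a whole (0.5400 to each of 10 players), which exceeds 1, so the social optimum is full contribution: group total = 5.400 × 530 = 2862.00.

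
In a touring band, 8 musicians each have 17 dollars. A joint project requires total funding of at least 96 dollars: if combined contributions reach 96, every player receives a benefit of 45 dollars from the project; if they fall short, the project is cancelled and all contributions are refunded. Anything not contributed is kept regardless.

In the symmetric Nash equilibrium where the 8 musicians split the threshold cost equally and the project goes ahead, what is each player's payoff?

Equal share of the threshold: 96/8 = 12.
At this profile no one gains by cutting their contribution: any cut drops the total below 96, the project is cancelled, contributions are refunded, and the deviator ends with 17, which is less than 17 − 12 + 45 = 50. Contributing more than 12 just wastes the excess. So contributing exactly 12 is a best response.
Each player's payoff: 17 − 12 + 45 = 50.

50 dollars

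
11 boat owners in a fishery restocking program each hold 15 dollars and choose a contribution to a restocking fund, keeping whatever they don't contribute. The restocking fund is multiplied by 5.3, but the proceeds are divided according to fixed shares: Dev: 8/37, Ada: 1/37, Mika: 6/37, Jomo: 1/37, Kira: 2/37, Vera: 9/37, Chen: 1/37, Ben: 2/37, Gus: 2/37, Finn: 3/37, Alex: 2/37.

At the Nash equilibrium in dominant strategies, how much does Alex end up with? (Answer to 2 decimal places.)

23.59 dollars

Each unit j contributes comes back to j as 5.3 × (j's share), so j prefers to contribute only if that share exceeds 1/5.3 = 0.1887; otherwise keeping the unit dominates.
Dev and Vera are above the threshold, contributing 15 each; the remaining 9 contribute 0. Total contributed: 30.
Alex keeps 15 and receives 5.3 × 30 × 2/37 = 8.59 from the restocking fund, for a payoff of 23.59.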